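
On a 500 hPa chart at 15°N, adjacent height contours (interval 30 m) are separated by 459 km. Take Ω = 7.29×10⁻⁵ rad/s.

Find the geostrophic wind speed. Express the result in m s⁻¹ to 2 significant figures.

Coriolis parameter at 15°N:
f = 2Ω sin φ = 2 × 7.29×10⁻⁵ × sin 15° = 3.77×10⁻⁵ s⁻¹
Height gradient: |∂Z/∂n| = 30 m / 459000 m = 6.54×10⁻⁵
On a pressure surface, geostrophic balance gives V_g = (g/f)|∂Z/∂n|:
V_g = 9.81 × 6.54×10⁻⁵ / 3.77×10⁻⁵ = 17.0 m/s

17 m s⁻¹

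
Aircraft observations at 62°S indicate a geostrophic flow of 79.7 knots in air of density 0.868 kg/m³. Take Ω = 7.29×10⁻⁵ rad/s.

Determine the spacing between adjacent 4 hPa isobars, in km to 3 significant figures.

Coriolis parameter at 62°S:
f = 2Ω sin φ = 2 × 7.29×10⁻⁵ × sin 62° = 1.29×10⁻⁴ s⁻¹
Wind speed in SI: 79.7 knots = 41.0 m/s
Geostrophic balance rearranged: |∂P/∂n| = f ρ V_g
|∂P/∂n| = 1.29×10⁻⁴ × 0.868 × 41.0 = 4.58×10⁻³ Pa/m
Isobar spacing: Δn = ΔP/|∂P/∂n| = 400 Pa / 4.58×10⁻³ Pa/m = 87307 m ≈ 87.3 km

87.3 km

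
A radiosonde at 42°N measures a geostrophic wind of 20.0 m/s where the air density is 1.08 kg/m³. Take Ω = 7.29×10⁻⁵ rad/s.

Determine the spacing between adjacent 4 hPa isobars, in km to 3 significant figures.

Coriolis parameter at 42°N:
f = 2Ω sin φ = 2 × 7.29×10⁻⁵ × sin 42° = 9.76×10⁻⁵ s⁻¹
Geostrophic balance rearranged: |∂P/∂n| = f ρ V_g
|∂P/∂n| = 9.76×10⁻⁵ × 1.08 × 20.0 = 2.11×10⁻³ Pa/m
Isobar spacing: Δn = ΔP/|∂P/∂n| = 400 Pa / 2.11×10⁻³ Pa/m = 189818 m ≈ 190 km

190 km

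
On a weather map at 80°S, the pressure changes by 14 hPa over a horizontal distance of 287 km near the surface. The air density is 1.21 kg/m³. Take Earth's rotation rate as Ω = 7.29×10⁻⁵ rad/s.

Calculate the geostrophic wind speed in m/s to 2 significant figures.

Coriolis parameter at 80°S:
f = 2Ω sin φ = 2 × 7.29×10⁻⁵ × sin 80° = 1.44×10⁻⁴ s⁻¹
Pressure gradient: |∂P/∂n| = 1400 Pa / 287000 m = 4.88×10⁻³ Pa/m
Geostrophic balance (pressure-gradient force = Coriolis force):
V_g = (1/(fρ)) |∂P/∂n| = 4.88×10⁻³ / (1.44×10⁻⁴ × 1.21) = 28.1 m/s

28 m/s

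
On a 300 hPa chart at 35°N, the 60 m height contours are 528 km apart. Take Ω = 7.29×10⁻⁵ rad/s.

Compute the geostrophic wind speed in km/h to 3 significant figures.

Coriolis parameter at 35°N:
f = 2Ω sin φ = 2 × 7.29×10⁻⁵ × sin 35° = 8.36×10⁻⁵ s⁻¹
Height gradient: |∂Z/∂n| = 60 m / 528000 m = 1.14×10⁻⁴
On a pressure surface, geostrophic balance gives V_g = (g/f)|∂Z/∂n|:
V_g = 9.81 × 1.14×10⁻⁴ / 8.36×10⁻⁵ = 13.3 m/s
Converting: 13.3 m/s × 3.6 = 48.0 km/h

48.0 km/h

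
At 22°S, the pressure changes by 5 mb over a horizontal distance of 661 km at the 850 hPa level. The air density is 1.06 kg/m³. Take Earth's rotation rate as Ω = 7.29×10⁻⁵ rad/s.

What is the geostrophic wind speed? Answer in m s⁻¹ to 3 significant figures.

Coriolis parameter at 22°S:
f = 2Ω sin φ = 2 × 7.29×10⁻⁵ × sin 22° = 5.46×10⁻⁵ s⁻¹
Pressure gradient: |∂P/∂n| = 500 Pa / 661000 m = 7.56×10⁻⁴ Pa/m
Geostrophic balance (pressure-gradient force = Coriolis force):
V_g = (1/(fρ)) |∂P/∂n| = 7.56×10⁻⁴ / (5.46×10⁻⁵ × 1.06) = 13.1 m/s

13.1 m s⁻¹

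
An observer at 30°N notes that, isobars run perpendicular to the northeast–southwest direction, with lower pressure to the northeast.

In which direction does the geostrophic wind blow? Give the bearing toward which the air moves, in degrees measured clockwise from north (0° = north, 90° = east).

The pressure-gradient force points toward the northeast (bearing 045°).
Geostrophic balance: in the Northern Hemisphere the Coriolis force deflects motion to the right, so the geostrophic wind blows 90° to the right of the pressure-gradient force (low pressure on the left).
Rotating 045° by 90° clockwise gives 135° — the wind blows toward the southeast.

135°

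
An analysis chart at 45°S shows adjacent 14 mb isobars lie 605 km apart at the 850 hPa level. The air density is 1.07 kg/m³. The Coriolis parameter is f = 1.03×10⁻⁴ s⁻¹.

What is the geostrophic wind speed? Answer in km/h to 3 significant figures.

Pressure gradient: |∂P/∂n| = 1400 Pa / 605000 m = 2.31×10⁻³ Pa/m
Geostrophic balance (pressure-gradient force = Coriolis force):
V_g = (1/(fρ)) |∂P/∂n| = 2.31×10⁻³ / (1.03×10⁻⁴ × 1.07) = 21.0 m/s
Converting: 21.0 m/s × 3.6 = 75.6 km/h

75.6 km/h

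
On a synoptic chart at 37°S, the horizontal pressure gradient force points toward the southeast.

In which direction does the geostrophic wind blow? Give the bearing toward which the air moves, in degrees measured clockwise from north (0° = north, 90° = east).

045°

The pressure-gradient force points toward the southeast (bearing 135°).
Geostrophic balance: in the Southern Hemisphere the Coriolis force deflects motion to the left, so the geostrophic wind blows 90° to the left of the pressure-gradient force (low pressure on the right).
Rotating 135° by 90° counterclockwise gives 045° — the wind blows toward the northeast.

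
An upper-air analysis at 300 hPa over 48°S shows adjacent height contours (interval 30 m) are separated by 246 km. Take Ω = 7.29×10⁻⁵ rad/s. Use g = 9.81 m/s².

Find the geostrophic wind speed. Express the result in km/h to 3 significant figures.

39.7 km/h

Coriolis parameter at 48°S:
f = 2Ω sin φ = 2 × 7.29×10⁻⁵ × sin 48° = 1.08×10⁻⁴ s⁻¹
Height gradient: |∂Z/∂n| = 30 m / 246000 m = 1.22×10⁻⁴
On a pressure surface, geostrophic balance gives V_g = (g/f)|∂Z/∂n|:
V_g = 9.81 × 1.22×10⁻⁴ / 1.08×10⁻⁴ = 11.0 m/s
Converting: 11.0 m/s × 3.6 = 39.7 km/h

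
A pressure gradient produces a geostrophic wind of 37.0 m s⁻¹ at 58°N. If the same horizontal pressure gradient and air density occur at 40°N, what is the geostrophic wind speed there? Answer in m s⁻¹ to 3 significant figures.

With the same pressure gradient and density, V_g ∝ 1/f ∝ 1/sin φ.
V₂ = V₁ · sin φ₁ / sin φ₂ = 37.0 × sin 58° / sin 40°
V₂ = 37.0 × 0.8480/0.6428 = 48.8 m s⁻¹

48.8 m s⁻¹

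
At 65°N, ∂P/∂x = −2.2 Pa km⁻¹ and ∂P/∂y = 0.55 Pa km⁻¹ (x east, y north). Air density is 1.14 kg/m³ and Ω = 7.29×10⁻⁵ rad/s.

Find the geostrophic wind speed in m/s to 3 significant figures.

15.1 m/s

Coriolis parameter at 65°N:
f = 2Ω sin φ = 2 × 7.29×10⁻⁵ × sin 65° = 1.32×10⁻⁴ s⁻¹
Component geostrophic relations (x east, y north):
u_g = −(1/(fρ)) ∂P/∂y,  v_g = (1/(fρ)) ∂P/∂x
u_g = −(0.55×10⁻³)/(1.32×10⁻⁴ × 1.14) = −3.65 m/s;  v_g = (−2.2×10⁻³)/(1.32×10⁻⁴ × 1.14) = −14.6 m/s
|V_g| = √(u_g² + v_g²) = 15.1 m/s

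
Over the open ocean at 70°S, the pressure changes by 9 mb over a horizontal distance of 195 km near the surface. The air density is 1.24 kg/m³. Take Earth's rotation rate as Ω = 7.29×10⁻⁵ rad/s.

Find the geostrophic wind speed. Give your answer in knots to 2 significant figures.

53 knots

Coriolis parameter at 70°S:
f = 2Ω sin φ = 2 × 7.29×10⁻⁵ × sin 70° = 1.37×10⁻⁴ s⁻¹
Pressure gradient: |∂P/∂n| = 900 Pa / 195000 m = 4.62×10⁻³ Pa/m
Geostrophic balance (pressure-gradient force = Coriolis force):
V_g = (1/(fρ)) |∂P/∂n| = 4.62×10⁻³ / (1.37×10⁻⁴ × 1.24) = 27.2 m/s
Converting: 27.2 m/s × 1.944 = 53 knots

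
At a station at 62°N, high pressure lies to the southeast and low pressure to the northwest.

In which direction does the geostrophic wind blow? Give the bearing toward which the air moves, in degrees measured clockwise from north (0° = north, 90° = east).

The pressure-gradient force points toward the northwest (bearing 315°).
Geostrophic balance: in the Northern Hemisphere the Coriolis force deflects motion to the right, so the geostrophic wind blows 90° to the right of the pressure-gradient force (low pressure on the left).
Rotating 315° by 90° clockwise gives 045° — the wind blows toward the northeast.

045°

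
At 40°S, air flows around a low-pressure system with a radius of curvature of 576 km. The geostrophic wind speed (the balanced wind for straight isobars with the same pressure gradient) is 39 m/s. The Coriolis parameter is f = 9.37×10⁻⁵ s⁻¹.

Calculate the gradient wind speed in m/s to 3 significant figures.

Around a low, centrifugal force acts outward with Coriolis, so pressure-gradient force balances both:
(1/ρ)|∂P/∂n| = fV + V²/R  →  V² + fR·V − fR·V_g = 0
With fR = 9.37×10⁻⁵ × 576×10³ m = 54.0 m/s:
V = [−fR + √((fR)² + 4 fR V_g)]/2 = [−54.0 + √(54.0² + 4×54.0×39)]/2 = 26.2 m/s
Subgeostrophic (V < V_g = 39 m/s), as expected around a low.

26.2 m/s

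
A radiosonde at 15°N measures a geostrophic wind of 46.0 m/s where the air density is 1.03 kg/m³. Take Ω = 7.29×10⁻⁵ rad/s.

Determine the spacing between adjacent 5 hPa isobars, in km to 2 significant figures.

Coriolis parameter at 15°N:
f = 2Ω sin φ = 2 × 7.29×10⁻⁵ × sin 15° = 3.77×10⁻⁵ s⁻¹
Geostrophic balance rearranged: |∂P/∂n| = f ρ V_g
|∂P/∂n| = 3.77×10⁻⁵ × 1.03 × 46.0 = 1.79×10⁻³ Pa/m
Isobar spacing: Δn = ΔP/|∂P/∂n| = 500 Pa / 1.79×10⁻³ Pa/m = 279654 m ≈ 280 km

280 km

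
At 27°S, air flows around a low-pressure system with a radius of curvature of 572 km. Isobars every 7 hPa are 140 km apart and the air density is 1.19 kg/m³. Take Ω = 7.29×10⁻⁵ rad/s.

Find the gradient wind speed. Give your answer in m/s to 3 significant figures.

Coriolis parameter at 27°S:
f = 2Ω sin φ = 2 × 7.29×10⁻⁵ × sin 27° = 6.62×10⁻⁵ s⁻¹
Pressure gradient: |∂P/∂n| = 700 Pa / 140000 m = 5.00×10⁻³ Pa/m
Geostrophic speed: V_g = |∂P/∂n|/(fρ) = 5.00×10⁻³/(6.62×10⁻⁵ × 1.19) = 63.5 m/s
Around a low, centrifugal force acts outward with Coriolis, so pressure-gradient force balances both:
(1/ρ)|∂P/∂n| = fV + V²/R  →  V² + fR·V − fR·V_g = 0
With fR = 6.62×10⁻⁵ × 572×10³ m = 37.9 m/s:
V = [−fR + √((fR)² + 4 fR V_g)]/2 = [−37.9 + √(37.9² + 4×37.9×63.5)]/2 = 33.6 m/s
Subgeostrophic (V < V_g = 63.5 m/s), as expected around a low.

33.6 m/s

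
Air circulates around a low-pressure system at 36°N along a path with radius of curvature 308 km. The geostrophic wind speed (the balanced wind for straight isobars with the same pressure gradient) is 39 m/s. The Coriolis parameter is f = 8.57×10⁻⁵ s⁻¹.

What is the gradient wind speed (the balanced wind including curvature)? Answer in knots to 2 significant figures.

42 knots

Around a low, centrifugal force acts outward with Coriolis, so pressure-gradient force balances both:
(1/ρ)|∂P/∂n| = fV + V²/R  →  V² + fR·V − fR·V_g = 0
With fR = 8.57×10⁻⁵ × 308×10³ m = 26.4 m/s:
V = [−fR + √((fR)² + 4 fR V_g)]/2 = [−26.4 + √(26.4² + 4×26.4×39)]/2 = 21.5 m/s
Subgeostrophic (V < V_g = 39 m/s), as expected around a low.
Converting: 21.5 m/s × 1.944 = 42 knots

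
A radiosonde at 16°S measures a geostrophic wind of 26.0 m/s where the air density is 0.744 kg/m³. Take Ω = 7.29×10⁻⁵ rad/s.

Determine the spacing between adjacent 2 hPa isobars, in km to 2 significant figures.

260 km

Coriolis parameter at 16°S:
f = 2Ω sin φ = 2 × 7.29×10⁻⁵ × sin 16° = 4.02×10⁻⁵ s⁻¹
Geostrophic balance rearranged: |∂P/∂n| = f ρ V_g
|∂P/∂n| = 4.02×10⁻⁵ × 0.744 × 26.0 = 7.77×10⁻⁴ Pa/m
Isobar spacing: Δn = ΔP/|∂P/∂n| = 200 Pa / 7.77×10⁻⁴ Pa/m = 257269 m ≈ 260 km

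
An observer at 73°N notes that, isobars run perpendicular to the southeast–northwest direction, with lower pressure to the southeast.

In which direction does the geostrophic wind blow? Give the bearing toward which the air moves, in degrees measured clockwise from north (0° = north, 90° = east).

225°

The pressure-gradient force points toward the southeast (bearing 135°).
Geostrophic balance: in the Northern Hemisphere the Coriolis force deflects motion to the right, so the geostrophic wind blows 90° to the right of the pressure-gradient force (low pressure on the left).
Rotating 135° by 90° clockwise gives 225° — the wind blows toward the southwest.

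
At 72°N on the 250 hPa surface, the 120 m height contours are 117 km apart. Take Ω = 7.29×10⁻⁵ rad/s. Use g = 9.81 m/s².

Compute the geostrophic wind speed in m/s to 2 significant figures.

73 m/s

Coriolis parameter at 72°N:
f = 2Ω sin φ = 2 × 7.29×10⁻⁵ × sin 72° = 1.39×10⁻⁴ s⁻¹
Height gradient: |∂Z/∂n| = 120 m / 117000 m = 1.03×10⁻³
On a pressure surface, geostrophic balance gives V_g = (g/f)|∂Z/∂n|:
V_g = 9.81 × 1.03×10⁻³ / 1.39×10⁻⁴ = 72.6 m/s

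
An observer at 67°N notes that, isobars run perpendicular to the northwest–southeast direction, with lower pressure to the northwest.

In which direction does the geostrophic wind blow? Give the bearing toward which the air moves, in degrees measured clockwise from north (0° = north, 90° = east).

045°

The pressure-gradient force points toward the northwest (bearing 315°).
Geostrophic balance: in the Northern Hemisphere the Coriolis force deflects motion to the right, so the geostrophic wind blows 90° to the right of the pressure-gradient force (low pressure on the left).
Rotating 315° by 90° clockwise gives 045° — the wind blows toward the northeast.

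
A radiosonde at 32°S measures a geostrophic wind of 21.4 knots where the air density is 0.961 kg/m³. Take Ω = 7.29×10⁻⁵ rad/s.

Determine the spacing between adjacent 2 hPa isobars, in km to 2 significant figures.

240 km

Coriolis parameter at 32°S:
f = 2Ω sin φ = 2 × 7.29×10⁻⁵ × sin 32° = 7.73×10⁻⁵ s⁻¹
Wind speed in SI: 21.4 knots = 11.0 m/s
Geostrophic balance rearranged: |∂P/∂n| = f ρ V_g
|∂P/∂n| = 7.73×10⁻⁵ × 0.961 × 11.0 = 8.17×10⁻⁴ Pa/m
Isobar spacing: Δn = ΔP/|∂P/∂n| = 200 Pa / 8.17×10⁻⁴ Pa/m = 244674 m ≈ 240 km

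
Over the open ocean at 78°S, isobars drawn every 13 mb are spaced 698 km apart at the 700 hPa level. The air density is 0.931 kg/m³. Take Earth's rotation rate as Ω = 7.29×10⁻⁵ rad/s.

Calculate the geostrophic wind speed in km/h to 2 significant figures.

50 km/h

Coriolis parameter at 78°S:
f = 2Ω sin φ = 2 × 7.29×10⁻⁵ × sin 78° = 1.43×10⁻⁴ s⁻¹
Pressure gradient: |∂P/∂n| = 1300 Pa / 698000 m = 1.86×10⁻³ Pa/m
Geostrophic balance (pressure-gradient force = Coriolis force):
V_g = (1/(fρ)) |∂P/∂n| = 1.86×10⁻³ / (1.43×10⁻⁴ × 0.931) = 14.0 m/s
Converting: 14.0 m/s × 3.6 = 50 km/h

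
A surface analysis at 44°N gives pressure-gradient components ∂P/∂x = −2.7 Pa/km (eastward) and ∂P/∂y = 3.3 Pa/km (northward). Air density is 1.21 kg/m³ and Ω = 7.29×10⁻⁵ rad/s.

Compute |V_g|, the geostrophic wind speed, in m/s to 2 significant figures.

35 m/s

Coriolis parameter at 44°N:
f = 2Ω sin φ = 2 × 7.29×10⁻⁵ × sin 44° = 1.01×10⁻⁴ s⁻¹
Component geostrophic relations (x east, y north):
u_g = −(1/(fρ)) ∂P/∂y,  v_g = (1/(fρ)) ∂P/∂x
u_g = −(3.3×10⁻³)/(1.01×10⁻⁴ × 1.21) = −26.9 m/s;  v_g = (−2.7×10⁻³)/(1.01×10⁻⁴ × 1.21) = −22.0 m/s
|V_g| = √(u_g² + v_g²) = 34.8 m/s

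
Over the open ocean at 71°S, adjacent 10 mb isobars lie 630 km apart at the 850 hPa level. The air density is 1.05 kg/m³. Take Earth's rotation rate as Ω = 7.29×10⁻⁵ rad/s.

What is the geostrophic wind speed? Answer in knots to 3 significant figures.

21.3 knots

Coriolis parameter at 71°S:
f = 2Ω sin φ = 2 × 7.29×10⁻⁵ × sin 71° = 1.38×10⁻⁴ s⁻¹
Pressure gradient: |∂P/∂n| = 1000 Pa / 630000 m = 1.59×10⁻³ Pa/m
Geostrophic balance (pressure-gradient force = Coriolis force):
V_g = (1/(fρ)) |∂P/∂n| = 1.59×10⁻³ / (1.38×10⁻⁴ × 1.05) = 11.0 m/s
Converting: 11.0 m/s × 1.944 = 21.3 knots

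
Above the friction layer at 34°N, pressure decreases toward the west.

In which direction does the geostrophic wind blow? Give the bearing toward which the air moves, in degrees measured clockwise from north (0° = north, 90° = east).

000°

The pressure-gradient force points toward the west (bearing 270°).
Geostrophic balance: in the Northern Hemisphere the Coriolis force deflects motion to the right, so the geostrophic wind blows 90° to the right of the pressure-gradient force (low pressure on the left).
Rotating 270° by 90° clockwise gives 000° — the wind blows toward the north.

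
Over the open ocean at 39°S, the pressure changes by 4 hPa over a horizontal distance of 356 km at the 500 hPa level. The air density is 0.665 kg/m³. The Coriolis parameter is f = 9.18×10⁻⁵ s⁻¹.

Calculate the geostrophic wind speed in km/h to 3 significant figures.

66.3 km/h

Pressure gradient: |∂P/∂n| = 400 Pa / 356000 m = 1.12×10⁻³ Pa/m
Geostrophic balance (pressure-gradient force = Coriolis force):
V_g = (1/(fρ)) |∂P/∂n| = 1.12×10⁻³ / (9.18×10⁻⁵ × 0.665) = 18.4 m/s
Converting: 18.4 m/s × 3.6 = 66.3 km/h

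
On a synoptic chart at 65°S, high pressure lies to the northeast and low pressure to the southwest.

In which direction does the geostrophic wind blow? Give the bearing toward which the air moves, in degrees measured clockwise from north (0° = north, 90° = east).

135°

The pressure-gradient force points toward the southwest (bearing 225°).
Geostrophic balance: in the Southern Hemisphere the Coriolis force deflects motion to the left, so the geostrophic wind blows 90° to the left of the pressure-gradient force (low pressure on the right).
Rotating 225° by 90° counterclockwise gives 135° — the wind blows toward the southeast.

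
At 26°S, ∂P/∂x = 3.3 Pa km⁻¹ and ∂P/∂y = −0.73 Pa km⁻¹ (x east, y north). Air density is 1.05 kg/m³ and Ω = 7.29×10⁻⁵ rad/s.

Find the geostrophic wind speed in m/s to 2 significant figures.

Coriolis parameter at 26°S:
f = 2Ω sin φ = 2 × 7.29×10⁻⁵ × sin 26° = 6.39×10⁻⁵ s⁻¹
In the Southern Hemisphere f is negative: f = −6.39×10⁻⁵ s⁻¹.
Component geostrophic relations (x east, y north):
u_g = −(1/(fρ)) ∂P/∂y,  v_g = (1/(fρ)) ∂P/∂x
u_g = −(−0.73×10⁻³)/(−6.39×10⁻⁵ × 1.05) = −10.9 m/s;  v_g = (3.3×10⁻³)/(−6.39×10⁻⁵ × 1.05) = −49.2 m/s
|V_g| = √(u_g² + v_g²) = 50.4 m/s

50 m/s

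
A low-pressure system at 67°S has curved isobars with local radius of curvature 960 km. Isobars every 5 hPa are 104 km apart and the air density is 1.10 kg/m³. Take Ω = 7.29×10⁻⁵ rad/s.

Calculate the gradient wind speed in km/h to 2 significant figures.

97 km/h

Coriolis parameter at 67°S:
f = 2Ω sin φ = 2 × 7.29×10⁻⁵ × sin 67° = 1.34×10⁻⁴ s⁻¹
Pressure gradient: |∂P/∂n| = 500 Pa / 104000 m = 4.81×10⁻³ Pa/m
Geostrophic speed: V_g = |∂P/∂n|/(fρ) = 4.81×10⁻³/(1.34×10⁻⁴ × 1.10) = 32.6 m/s
Around a low, centrifugal force acts outward with Coriolis, so pressure-gradient force balances both:
(1/ρ)|∂P/∂n| = fV + V²/R  →  V² + fR·V − fR·V_g = 0
With fR = 1.34×10⁻⁴ × 960×10³ m = 129 m/s:
V = [−fR + √((fR)² + 4 fR V_g)]/2 = [−129 + √(129² + 4×129×32.6)]/2 = 26.9 m/s
Subgeostrophic (V < V_g = 32.6 m/s), as expected around a low.
Converting: 26.9 m/s × 3.6 = 97 km/h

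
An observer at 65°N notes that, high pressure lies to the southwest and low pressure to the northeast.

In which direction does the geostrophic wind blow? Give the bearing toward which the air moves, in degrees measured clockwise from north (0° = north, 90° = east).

135°

The pressure-gradient force points toward the northeast (bearing 045°).
Geostrophic balance: in the Northern Hemisphere the Coriolis force deflects motion to the right, so the geostrophic wind blows 90° to the right of the pressure-gradient force (low pressure on the left).
Rotating 045° by 90° clockwise gives 135° — the wind blows toward the southeast.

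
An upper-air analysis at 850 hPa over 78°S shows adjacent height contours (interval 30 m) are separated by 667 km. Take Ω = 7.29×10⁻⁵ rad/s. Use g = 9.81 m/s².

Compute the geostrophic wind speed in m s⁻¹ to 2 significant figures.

Coriolis parameter at 78°S:
f = 2Ω sin φ = 2 × 7.29×10⁻⁵ × sin 78° = 1.43×10⁻⁴ s⁻¹
Height gradient: |∂Z/∂n| = 30 m / 667000 m = 4.50×10⁻⁵
On a pressure surface, geostrophic balance gives V_g = (g/f)|∂Z/∂n|:
V_g = 9.81 × 4.50×10⁻⁵ / 1.43×10⁻⁴ = 3.09 m/s

3.1 m s⁻¹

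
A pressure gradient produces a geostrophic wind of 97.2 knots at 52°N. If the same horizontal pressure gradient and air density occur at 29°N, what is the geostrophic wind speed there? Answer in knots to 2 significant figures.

160 knots

With the same pressure gradient and density, V_g ∝ 1/f ∝ 1/sin φ.
V₂ = V₁ · sin φ₁ / sin φ₂ = 97.2 × sin 52° / sin 29°
V₂ = 97.2 × 0.7880/0.4848 = 160 knots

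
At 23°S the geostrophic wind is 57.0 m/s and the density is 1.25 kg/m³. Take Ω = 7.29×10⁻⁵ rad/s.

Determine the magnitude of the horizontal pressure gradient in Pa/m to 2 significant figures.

4.1×10⁻³ Pa/m

Coriolis parameter at 23°S:
f = 2Ω sin φ = 2 × 7.29×10⁻⁵ × sin 23° = 5.70×10⁻⁵ s⁻¹
Geostrophic balance rearranged: |∂P/∂n| = f ρ V_g
|∂P/∂n| = 5.70×10⁻⁵ × 1.25 × 57.0 = 4.06×10⁻³ Pa/m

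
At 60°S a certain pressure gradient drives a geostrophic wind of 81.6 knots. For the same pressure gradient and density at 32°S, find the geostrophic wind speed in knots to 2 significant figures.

130 knots

With the same pressure gradient and density, V_g ∝ 1/f ∝ 1/sin φ.
V₂ = V₁ · sin φ₁ / sin φ₂ = 81.6 × sin 60° / sin 32°
V₂ = 81.6 × 0.8660/0.5299 = 130 knots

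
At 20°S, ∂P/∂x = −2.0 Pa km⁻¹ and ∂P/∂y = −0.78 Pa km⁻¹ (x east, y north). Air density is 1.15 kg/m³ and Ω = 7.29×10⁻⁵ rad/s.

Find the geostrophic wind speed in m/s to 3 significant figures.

Coriolis parameter at 20°S:
f = 2Ω sin φ = 2 × 7.29×10⁻⁵ × sin 20° = 4.99×10⁻⁵ s⁻¹
In the Southern Hemisphere f is negative: f = −4.99×10⁻⁵ s⁻¹.
Component geostrophic relations (x east, y north):
u_g = −(1/(fρ)) ∂P/∂y,  v_g = (1/(fρ)) ∂P/∂x
u_g = −(−0.78×10⁻³)/(−4.99×10⁻⁵ × 1.15) = −13.6 m/s;  v_g = (−2.0×10⁻³)/(−4.99×10⁻⁵ × 1.15) = 34.9 m/s
|V_g| = √(u_g² + v_g²) = 37.4 m/s

37.4 m/s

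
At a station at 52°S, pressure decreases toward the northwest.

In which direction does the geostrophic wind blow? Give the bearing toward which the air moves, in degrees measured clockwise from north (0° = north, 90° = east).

225°

The pressure-gradient force points toward the northwest (bearing 315°).
Geostrophic balance: in the Southern Hemisphere the Coriolis force deflects motion to the left, so the geostrophic wind blows 90° to the left of the pressure-gradient force (low pressure on the right).
Rotating 315° by 90° counterclockwise gives 225° — the wind blows toward the southwest.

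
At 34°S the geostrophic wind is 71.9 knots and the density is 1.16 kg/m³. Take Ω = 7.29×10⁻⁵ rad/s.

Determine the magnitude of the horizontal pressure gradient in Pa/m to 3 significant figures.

Coriolis parameter at 34°S:
f = 2Ω sin φ = 2 × 7.29×10⁻⁵ × sin 34° = 8.15×10⁻⁵ s⁻¹
Wind speed in SI: 71.9 knots = 37.0 m/s
Geostrophic balance rearranged: |∂P/∂n| = f ρ V_g
|∂P/∂n| = 8.15×10⁻⁵ × 1.16 × 37.0 = 3.50×10⁻³ Pa/m

3.50×10⁻³ Pa/m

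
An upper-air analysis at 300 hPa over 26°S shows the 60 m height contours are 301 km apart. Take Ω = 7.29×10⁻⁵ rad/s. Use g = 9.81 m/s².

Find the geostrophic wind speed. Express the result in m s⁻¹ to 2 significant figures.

31 m s⁻¹

Coriolis parameter at 26°S:
f = 2Ω sin φ = 2 × 7.29×10⁻⁵ × sin 26° = 6.39×10⁻⁵ s⁻¹
Height gradient: |∂Z/∂n| = 60 m / 301000 m = 1.99×10⁻⁴
On a pressure surface, geostrophic balance gives V_g = (g/f)|∂Z/∂n|:
V_g = 9.81 × 1.99×10⁻⁴ / 6.39×10⁻⁵ = 30.6 m/s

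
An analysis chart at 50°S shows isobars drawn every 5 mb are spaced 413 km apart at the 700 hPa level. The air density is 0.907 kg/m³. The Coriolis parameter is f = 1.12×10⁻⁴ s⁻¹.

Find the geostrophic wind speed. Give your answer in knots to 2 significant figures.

Pressure gradient: |∂P/∂n| = 500 Pa / 413000 m = 1.21×10⁻³ Pa/m
Geostrophic balance (pressure-gradient force = Coriolis force):
V_g = (1/(fρ)) |∂P/∂n| = 1.21×10⁻³ / (1.12×10⁻⁴ × 0.907) = 11.9 m/s
Converting: 11.9 m/s × 1.944 = 23 knots

23 knots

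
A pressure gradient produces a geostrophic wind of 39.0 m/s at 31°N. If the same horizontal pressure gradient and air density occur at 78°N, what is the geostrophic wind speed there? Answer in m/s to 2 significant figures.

21 m/s

With the same pressure gradient and density, V_g ∝ 1/f ∝ 1/sin φ.
V₂ = V₁ · sin φ₁ / sin φ₂ = 39.0 × sin 31° / sin 78°
V₂ = 39.0 × 0.5150/0.9781 = 21 m/s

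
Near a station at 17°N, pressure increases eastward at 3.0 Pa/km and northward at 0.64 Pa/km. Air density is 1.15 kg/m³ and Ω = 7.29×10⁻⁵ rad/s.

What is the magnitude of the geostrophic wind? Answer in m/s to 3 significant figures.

Coriolis parameter at 17°N:
f = 2Ω sin φ = 2 × 7.29×10⁻⁵ × sin 17° = 4.26×10⁻⁵ s⁻¹
Component geostrophic relations (x east, y north):
u_g = −(1/(fρ)) ∂P/∂y,  v_g = (1/(fρ)) ∂P/∂x
u_g = −(0.64×10⁻³)/(4.26×10⁻⁵ × 1.15) = −13.1 m/s;  v_g = (3.0×10⁻³)/(4.26×10⁻⁵ × 1.15) = 61.2 m/s
|V_g| = √(u_g² + v_g²) = 62.6 m/s

62.6 m/s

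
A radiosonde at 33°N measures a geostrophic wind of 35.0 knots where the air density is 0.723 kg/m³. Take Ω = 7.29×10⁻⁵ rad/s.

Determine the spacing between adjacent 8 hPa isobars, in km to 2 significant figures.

770 km

Coriolis parameter at 33°N:
f = 2Ω sin φ = 2 × 7.29×10⁻⁵ × sin 33° = 7.94×10⁻⁵ s⁻¹
Wind speed in SI: 35.0 knots = 18.0 m/s
Geostrophic balance rearranged: |∂P/∂n| = f ρ V_g
|∂P/∂n| = 7.94×10⁻⁵ × 0.723 × 18.0 = 1.03×10⁻³ Pa/m
Isobar spacing: Δn = ΔP/|∂P/∂n| = 800 Pa / 1.03×10⁻³ Pa/m = 773890 m ≈ 770 km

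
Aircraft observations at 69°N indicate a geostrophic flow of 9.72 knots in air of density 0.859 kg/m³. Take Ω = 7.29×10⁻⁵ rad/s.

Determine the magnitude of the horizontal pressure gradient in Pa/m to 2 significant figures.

Coriolis parameter at 69°N:
f = 2Ω sin φ = 2 × 7.29×10⁻⁵ × sin 69° = 1.36×10⁻⁴ s⁻¹
Wind speed in SI: 9.72 knots = 5.00 m/s
Geostrophic balance rearranged: |∂P/∂n| = f ρ V_g
|∂P/∂n| = 1.36×10⁻⁴ × 0.859 × 5.00 = 5.85×10⁻⁴ Pa/m

5.8×10⁻⁴ Pa/m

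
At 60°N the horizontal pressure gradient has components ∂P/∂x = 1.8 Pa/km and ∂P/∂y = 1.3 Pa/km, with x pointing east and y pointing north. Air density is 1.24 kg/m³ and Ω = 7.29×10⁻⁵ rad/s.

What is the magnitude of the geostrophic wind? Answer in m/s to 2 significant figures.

14 m/s

Coriolis parameter at 60°N:
f = 2Ω sin φ = 2 × 7.29×10⁻⁵ × sin 60° = 1.26×10⁻⁴ s⁻¹
Component geostrophic relations (x east, y north):
u_g = −(1/(fρ)) ∂P/∂y,  v_g = (1/(fρ)) ∂P/∂x
u_g = −(1.3×10⁻³)/(1.26×10⁻⁴ × 1.24) = −8.30 m/s;  v_g = (1.8×10⁻³)/(1.26×10⁻⁴ × 1.24) = 11.5 m/s
|V_g| = √(u_g² + v_g²) = 14.2 m/s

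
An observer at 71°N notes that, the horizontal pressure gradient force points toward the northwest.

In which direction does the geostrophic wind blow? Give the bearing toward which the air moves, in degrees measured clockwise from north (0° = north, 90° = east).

The pressure-gradient force points toward the northwest (bearing 315°).
Geostrophic balance: in the Northern Hemisphere the Coriolis force deflects motion to the right, so the geostrophic wind blows 90° to the right of the pressure-gradient force (low pressure on the left).
Rotating 315° by 90° clockwise gives 045° — the wind blows toward the northeast.

045°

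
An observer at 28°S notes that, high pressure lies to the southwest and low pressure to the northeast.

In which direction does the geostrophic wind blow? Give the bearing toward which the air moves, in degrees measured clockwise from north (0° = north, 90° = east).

The pressure-gradient force points toward the northeast (bearing 045°).
Geostrophic balance: in the Southern Hemisphere the Coriolis force deflects motion to the left, so the geostrophic wind blows 90° to the left of the pressure-gradient force (low pressure on the right).
Rotating 045° by 90° counterclockwise gives 315° — the wind blows toward the northwest.

315°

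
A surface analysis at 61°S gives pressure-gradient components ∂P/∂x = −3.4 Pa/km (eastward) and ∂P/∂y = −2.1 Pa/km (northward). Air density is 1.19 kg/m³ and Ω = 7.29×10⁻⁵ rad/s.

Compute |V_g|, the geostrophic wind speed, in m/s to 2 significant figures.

Coriolis parameter at 61°S:
f = 2Ω sin φ = 2 × 7.29×10⁻⁵ × sin 61° = 1.28×10⁻⁴ s⁻¹
In the Southern Hemisphere f is negative: f = −1.28×10⁻⁴ s⁻¹.
Component geostrophic relations (x east, y north):
u_g = −(1/(fρ)) ∂P/∂y,  v_g = (1/(fρ)) ∂P/∂x
u_g = −(−2.1×10⁻³)/(−1.28×10⁻⁴ × 1.19) = −13.8 m/s;  v_g = (−3.4×10⁻³)/(−1.28×10⁻⁴ × 1.19) = 22.4 m/s
|V_g| = √(u_g² + v_g²) = 26.3 m/s

26 m/s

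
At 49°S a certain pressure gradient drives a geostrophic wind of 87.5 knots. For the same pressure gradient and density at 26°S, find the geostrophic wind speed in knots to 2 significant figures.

150 knots

With the same pressure gradient and density, V_g ∝ 1/f ∝ 1/sin φ.
V₂ = V₁ · sin φ₁ / sin φ₂ = 87.5 × sin 49° / sin 26°
V₂ = 87.5 × 0.7547/0.4384 = 150 knots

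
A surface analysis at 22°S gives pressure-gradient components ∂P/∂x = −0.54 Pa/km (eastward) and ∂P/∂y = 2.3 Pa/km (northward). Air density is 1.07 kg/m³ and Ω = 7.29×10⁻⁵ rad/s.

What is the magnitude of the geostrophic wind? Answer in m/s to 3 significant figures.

40.4 m/s

Coriolis parameter at 22°S:
f = 2Ω sin φ = 2 × 7.29×10⁻⁵ × sin 22° = 5.46×10⁻⁵ s⁻¹
In the Southern Hemisphere f is negative: f = −5.46×10⁻⁵ s⁻¹.
Component geostrophic relations (x east, y north):
u_g = −(1/(fρ)) ∂P/∂y,  v_g = (1/(fρ)) ∂P/∂x
u_g = −(2.3×10⁻³)/(−5.46×10⁻⁵ × 1.07) = 39.4 m/s;  v_g = (−0.54×10⁻³)/(−5.46×10⁻⁵ × 1.07) = 9.24 m/s
|V_g| = √(u_g² + v_g²) = 40.4 m/s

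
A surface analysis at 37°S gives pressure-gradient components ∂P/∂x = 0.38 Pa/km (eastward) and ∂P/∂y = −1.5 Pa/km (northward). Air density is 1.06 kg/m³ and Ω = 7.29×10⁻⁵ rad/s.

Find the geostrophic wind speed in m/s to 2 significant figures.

Coriolis parameter at 37°S:
f = 2Ω sin φ = 2 × 7.29×10⁻⁵ × sin 37° = 8.77×10⁻⁵ s⁻¹
In the Southern Hemisphere f is negative: f = −8.77×10⁻⁵ s⁻¹.
Component geostrophic relations (x east, y north):
u_g = −(1/(fρ)) ∂P/∂y,  v_g = (1/(fρ)) ∂P/∂x
u_g = −(−1.5×10⁻³)/(−8.77×10⁻⁵ × 1.06) = −16.1 m/s;  v_g = (0.38×10⁻³)/(−8.77×10⁻⁵ × 1.06) = −4.09 m/s
|V_g| = √(u_g² + v_g²) = 16.6 m/s

17 m/s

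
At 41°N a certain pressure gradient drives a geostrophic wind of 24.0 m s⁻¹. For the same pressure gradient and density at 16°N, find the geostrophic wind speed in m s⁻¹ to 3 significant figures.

With the same pressure gradient and density, V_g ∝ 1/f ∝ 1/sin φ.
V₂ = V₁ · sin φ₁ / sin φ₂ = 24.0 × sin 41° / sin 16°
V₂ = 24.0 × 0.6561/0.2756 = 57.1 m s⁻¹

57.1 m s⁻¹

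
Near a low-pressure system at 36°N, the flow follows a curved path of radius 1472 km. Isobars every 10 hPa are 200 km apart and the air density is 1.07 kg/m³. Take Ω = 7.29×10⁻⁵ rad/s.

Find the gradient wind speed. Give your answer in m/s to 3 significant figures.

Coriolis parameter at 36°N:
f = 2Ω sin φ = 2 × 7.29×10⁻⁵ × sin 36° = 8.57×10⁻⁵ s⁻¹
Pressure gradient: |∂P/∂n| = 1000 Pa / 200000 m = 5.00×10⁻³ Pa/m
Geostrophic speed: V_g = |∂P/∂n|/(fρ) = 5.00×10⁻³/(8.57×10⁻⁵ × 1.07) = 54.5 m/s
Around a low, centrifugal force acts outward with Coriolis, so pressure-gradient force balances both:
(1/ρ)|∂P/∂n| = fV + V²/R  →  V² + fR·V − fR·V_g = 0
With fR = 8.57×10⁻⁵ × 1472×10³ m = 126 m/s:
V = [−fR + √((fR)² + 4 fR V_g)]/2 = [−126 + √(126² + 4×126×54.5)]/2 = 41.1 m/s
Subgeostrophic (V < V_g = 54.5 m/s), as expected around a low.

41.1 m/s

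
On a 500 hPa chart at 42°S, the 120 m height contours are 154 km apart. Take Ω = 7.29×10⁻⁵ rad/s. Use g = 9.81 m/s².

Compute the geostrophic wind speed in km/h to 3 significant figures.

Coriolis parameter at 42°S:
f = 2Ω sin φ = 2 × 7.29×10⁻⁵ × sin 42° = 9.76×10⁻⁵ s⁻¹
Height gradient: |∂Z/∂n| = 120 m / 154000 m = 7.79×10⁻⁴
On a pressure surface, geostrophic balance gives V_g = (g/f)|∂Z/∂n|:
V_g = 9.81 × 7.79×10⁻⁴ / 9.76×10⁻⁵ = 78.4 m/s
Converting: 78.4 m/s × 3.6 = 282 km/h

282 km/h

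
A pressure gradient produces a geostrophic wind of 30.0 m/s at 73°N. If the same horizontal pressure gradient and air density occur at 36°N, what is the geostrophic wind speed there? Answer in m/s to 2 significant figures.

With the same pressure gradient and density, V_g ∝ 1/f ∝ 1/sin φ.
V₂ = V₁ · sin φ₁ / sin φ₂ = 30.0 × sin 73° / sin 36°
V₂ = 30.0 × 0.9563/0.5878 = 49 m/s

49 m/s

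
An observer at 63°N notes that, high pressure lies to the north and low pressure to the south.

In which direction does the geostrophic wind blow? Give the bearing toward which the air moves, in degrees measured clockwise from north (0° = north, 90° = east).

The pressure-gradient force points toward the south (bearing 180°).
Geostrophic balance: in the Northern Hemisphere the Coriolis force deflects motion to the right, so the geostrophic wind blows 90° to the right of the pressure-gradient force (low pressure on the left).
Rotating 180° by 90° clockwise gives 270° — the wind blows toward the west.

270°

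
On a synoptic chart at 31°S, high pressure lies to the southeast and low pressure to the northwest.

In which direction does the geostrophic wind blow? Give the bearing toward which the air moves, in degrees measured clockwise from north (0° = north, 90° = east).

The pressure-gradient force points toward the northwest (bearing 315°).
Geostrophic balance: in the Southern Hemisphere the Coriolis force deflects motion to the left, so the geostrophic wind blows 90° to the left of the pressure-gradient force (low pressure on the right).
Rotating 315° by 90° counterclockwise gives 225° — the wind blows toward the southwest.

225°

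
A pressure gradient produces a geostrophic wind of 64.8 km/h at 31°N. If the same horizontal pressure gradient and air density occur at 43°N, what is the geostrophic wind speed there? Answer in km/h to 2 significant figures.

With the same pressure gradient and density, V_g ∝ 1/f ∝ 1/sin φ.
V₂ = V₁ · sin φ₁ / sin φ₂ = 64.8 × sin 31° / sin 43°
V₂ = 64.8 × 0.5150/0.6820 = 49 km/h

49 km/h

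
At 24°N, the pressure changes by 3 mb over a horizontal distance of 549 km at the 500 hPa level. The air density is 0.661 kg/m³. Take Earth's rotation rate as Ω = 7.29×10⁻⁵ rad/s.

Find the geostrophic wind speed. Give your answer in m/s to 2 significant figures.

Coriolis parameter at 24°N:
f = 2Ω sin φ = 2 × 7.29×10⁻⁵ × sin 24° = 5.93×10⁻⁵ s⁻¹
Pressure gradient: |∂P/∂n| = 300 Pa / 549000 m = 5.46×10⁻⁴ Pa/m
Geostrophic balance (pressure-gradient force = Coriolis force):
V_g = (1/(fρ)) |∂P/∂n| = 5.46×10⁻⁴ / (5.93×10⁻⁵ × 0.661) = 13.9 m/s

14 m/s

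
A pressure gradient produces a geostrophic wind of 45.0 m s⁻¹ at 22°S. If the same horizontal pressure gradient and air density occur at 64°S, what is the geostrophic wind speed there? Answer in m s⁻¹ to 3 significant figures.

18.8 m s⁻¹

With the same pressure gradient and density, V_g ∝ 1/f ∝ 1/sin φ.
V₂ = V₁ · sin φ₁ / sin φ₂ = 45.0 × sin 22° / sin 64°
V₂ = 45.0 × 0.3746/0.8988 = 18.8 m s⁻¹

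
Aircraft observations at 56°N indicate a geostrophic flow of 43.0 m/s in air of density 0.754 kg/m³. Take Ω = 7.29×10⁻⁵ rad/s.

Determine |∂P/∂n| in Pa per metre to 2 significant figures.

3.9×10⁻³ Pa/m

Coriolis parameter at 56°N:
f = 2Ω sin φ = 2 × 7.29×10⁻⁵ × sin 56° = 1.21×10⁻⁴ s⁻¹
Geostrophic balance rearranged: |∂P/∂n| = f ρ V_g
|∂P/∂n| = 1.21×10⁻⁴ × 0.754 × 43.0 = 3.92×10⁻³ Pa/m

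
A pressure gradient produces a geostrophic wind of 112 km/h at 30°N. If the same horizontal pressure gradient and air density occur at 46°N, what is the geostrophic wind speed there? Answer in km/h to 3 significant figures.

With the same pressure gradient and density, V_g ∝ 1/f ∝ 1/sin φ.
V₂ = V₁ · sin φ₁ / sin φ₂ = 112 × sin 30° / sin 46°
V₂ = 112 × 0.5000/0.7193 = 77.8 km/h

77.8 km/h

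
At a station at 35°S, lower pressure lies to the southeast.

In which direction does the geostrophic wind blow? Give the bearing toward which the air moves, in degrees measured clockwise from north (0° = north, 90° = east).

045°

The pressure-gradient force points toward the southeast (bearing 135°).
Geostrophic balance: in the Southern Hemisphere the Coriolis force deflects motion to the left, so the geostrophic wind blows 90° to the left of the pressure-gradient force (low pressure on the right).
Rotating 135° by 90° counterclockwise gives 045° — the wind blows toward the northeast.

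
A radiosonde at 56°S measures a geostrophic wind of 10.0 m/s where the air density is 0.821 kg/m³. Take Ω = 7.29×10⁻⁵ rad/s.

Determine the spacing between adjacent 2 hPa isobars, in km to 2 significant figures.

200 km

Coriolis parameter at 56°S:
f = 2Ω sin φ = 2 × 7.29×10⁻⁵ × sin 56° = 1.21×10⁻⁴ s⁻¹
Geostrophic balance rearranged: |∂P/∂n| = f ρ V_g
|∂P/∂n| = 1.21×10⁻⁴ × 0.821 × 10.0 = 9.92×10⁻⁴ Pa/m
Isobar spacing: Δn = ΔP/|∂P/∂n| = 200 Pa / 9.92×10⁻⁴ Pa/m = 201537 m ≈ 200 km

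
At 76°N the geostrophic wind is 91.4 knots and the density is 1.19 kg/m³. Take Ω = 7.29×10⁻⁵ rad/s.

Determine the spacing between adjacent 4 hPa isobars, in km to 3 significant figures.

Coriolis parameter at 76°N:
f = 2Ω sin φ = 2 × 7.29×10⁻⁵ × sin 76° = 1.41×10⁻⁴ s⁻¹
Wind speed in SI: 91.4 knots = 47.0 m/s
Geostrophic balance rearranged: |∂P/∂n| = f ρ V_g
|∂P/∂n| = 1.41×10⁻⁴ × 1.19 × 47.0 = 7.92×10⁻³ Pa/m
Isobar spacing: Δn = ΔP/|∂P/∂n| = 400 Pa / 7.92×10⁻³ Pa/m = 50532 m ≈ 50.5 km

50.5 km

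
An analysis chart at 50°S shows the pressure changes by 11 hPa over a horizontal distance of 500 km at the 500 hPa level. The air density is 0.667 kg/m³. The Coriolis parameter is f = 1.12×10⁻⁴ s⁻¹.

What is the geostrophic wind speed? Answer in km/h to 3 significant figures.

Pressure gradient: |∂P/∂n| = 1100 Pa / 500000 m = 2.20×10⁻³ Pa/m
Geostrophic balance (pressure-gradient force = Coriolis force):
V_g = (1/(fρ)) |∂P/∂n| = 2.20×10⁻³ / (1.12×10⁻⁴ × 0.667) = 29.4 m/s
Converting: 29.4 m/s × 3.6 = 106 km/h

106 km/h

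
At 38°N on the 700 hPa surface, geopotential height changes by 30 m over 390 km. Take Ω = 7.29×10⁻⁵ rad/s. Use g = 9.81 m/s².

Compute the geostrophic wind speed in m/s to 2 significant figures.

Coriolis parameter at 38°N:
f = 2Ω sin φ = 2 × 7.29×10⁻⁵ × sin 38° = 8.98×10⁻⁵ s⁻¹
Height gradient: |∂Z/∂n| = 30 m / 390000 m = 7.69×10⁻⁵
On a pressure surface, geostrophic balance gives V_g = (g/f)|∂Z/∂n|:
V_g = 9.81 × 7.69×10⁻⁵ / 8.98×10⁻⁵ = 8.41 m/s

8.4 m/s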